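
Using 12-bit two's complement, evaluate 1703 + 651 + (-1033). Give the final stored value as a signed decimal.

1321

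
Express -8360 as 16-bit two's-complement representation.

|-8360| = 8360 = 0010000010101000 in 16 bits.
Invert the bits: 1101111101010111. Add 1: 1101111101011000.

1101111101011000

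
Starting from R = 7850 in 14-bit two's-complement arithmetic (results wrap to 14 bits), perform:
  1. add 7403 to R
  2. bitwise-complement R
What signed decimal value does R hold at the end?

1130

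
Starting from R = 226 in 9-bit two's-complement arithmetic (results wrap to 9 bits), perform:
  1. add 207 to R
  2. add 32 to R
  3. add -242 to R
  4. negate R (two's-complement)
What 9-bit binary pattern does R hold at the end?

Start: R = 226 = 011100010.
R = 226 + 207 = 433; wraps to -79 = 110110001
R = -79 + 32 = -47 = 111010001
R = -47 + (-242) = -289; wraps to 223 = 011011111
R = −(223) = -223 = 100100001

100100001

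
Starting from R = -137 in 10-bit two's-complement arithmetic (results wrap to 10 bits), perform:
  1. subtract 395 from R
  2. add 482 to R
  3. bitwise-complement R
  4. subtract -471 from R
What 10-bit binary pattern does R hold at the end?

Start: R = -137 = 1101110111.
R = -137 − 395 = -532; wraps to 492 = 0111101100
R = 492 + 482 = 974; wraps to -50 = 1111001110
R = NOT 1111001110 = 0000110001 = 49
R = 49 − (-471) = 520; wraps to -504 = 1000001000

1000001000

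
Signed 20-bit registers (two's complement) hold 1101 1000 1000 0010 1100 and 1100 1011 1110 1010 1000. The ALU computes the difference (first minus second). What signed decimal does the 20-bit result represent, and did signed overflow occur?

51588; no overflow

1101 1000 1000 0010 1100 → 11011000100000101100 = -161748 (signed)
1100 1011 1110 1010 1000 → 11001011111010101000 = -213336 (signed)
Subtract via negate-and-add: invert 11001011111010101000 + 1 = 00110100000101011000 (i.e. 213336).
  11011000100000101100
+ 00110100000101011000
= 00001100100110000100  (discard carry-out 1)
Result 00001100100110000100: MSB = 0 → value 51588.
Addends (after negating the subtrahend) have opposite signs, so signed overflow cannot occur.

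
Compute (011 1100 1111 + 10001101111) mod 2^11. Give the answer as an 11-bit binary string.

00000111110

  01111001111
+ 10001101111
= 00000111110  (discard carry-out 1)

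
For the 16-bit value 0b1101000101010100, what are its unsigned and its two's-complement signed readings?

Unsigned: 1101000101010100 = 53588.
Signed: MSB=1 → 53588 − 65536 = -11948.

unsigned = 53588, signed = -11948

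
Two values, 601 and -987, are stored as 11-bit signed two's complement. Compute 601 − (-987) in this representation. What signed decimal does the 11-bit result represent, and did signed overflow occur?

-460; overflow

601 → 01001011001
-987 → 10000100101
Subtract via negate-and-add: invert 10000100101 + 1 = 01111011011 (i.e. 987).
  01001011001
+ 01111011011
= 11000110100
Result 11000110100: MSB = 1 → 1588 − 2048 = -460.
Both addends (after negating the subtrahend) are non-negative but the stored result is negative: signed overflow. The true value 601 − (-987) = 1588 lies outside [-1024, 1023].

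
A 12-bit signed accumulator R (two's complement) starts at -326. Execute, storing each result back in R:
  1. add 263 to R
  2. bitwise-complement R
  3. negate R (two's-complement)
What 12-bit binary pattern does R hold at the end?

Start: R = -326 = 111010111010.
R = -326 + 263 = -63 = 111111000001
R = NOT 111111000001 = 000000111110 = 62
R = −(62) = -62 = 111111000010

111111000010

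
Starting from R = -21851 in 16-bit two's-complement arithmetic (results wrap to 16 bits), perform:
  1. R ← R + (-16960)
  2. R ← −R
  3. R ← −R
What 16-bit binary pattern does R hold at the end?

Start: R = -21851 = 1010101010100101.
R = -21851 + (-16960) = -38811; wraps to 26725 = 0110100001100101
R = −(26725) = -26725 = 1001011110011011
R = −(-26725) = 26725 = 0110100001100101

0110100001100101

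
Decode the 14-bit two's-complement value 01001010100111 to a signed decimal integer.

MSB is 0, so the value is non-negative: 01001010100111 = 4775.

4775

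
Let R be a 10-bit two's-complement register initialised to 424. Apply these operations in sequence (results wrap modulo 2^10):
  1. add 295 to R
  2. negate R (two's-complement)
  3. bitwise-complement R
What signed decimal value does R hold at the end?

Start: R = 424 = 0110101000.
R = 424 + 295 = 719; wraps to -305 = 1011001111
R = −(-305) = 305 = 0100110001
R = NOT 0100110001 = 1011001110 = -306

-306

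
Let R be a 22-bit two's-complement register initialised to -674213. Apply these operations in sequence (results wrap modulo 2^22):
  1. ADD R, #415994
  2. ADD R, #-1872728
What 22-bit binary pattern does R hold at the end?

Start: R = -674213 = 1101011011011001011011.
R = -674213 + 415994 = -258219 = 1111000000111101010101
R = -258219 + (-1872728) = -2130947; wraps to 2063357 = 0111110111101111111101

0111110111101111111101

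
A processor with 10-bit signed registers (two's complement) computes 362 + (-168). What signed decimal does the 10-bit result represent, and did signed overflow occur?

194; no overflow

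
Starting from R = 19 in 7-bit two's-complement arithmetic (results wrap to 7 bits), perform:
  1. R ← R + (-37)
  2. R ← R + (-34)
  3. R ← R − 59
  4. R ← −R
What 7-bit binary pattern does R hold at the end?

Start: R = 19 = 0010011.
R = 19 + (-37) = -18 = 1101110
R = -18 + (-34) = -52 = 1001100
R = -52 − 59 = -111; wraps to 17 = 0010001
R = −(17) = -17 = 1101111

1101111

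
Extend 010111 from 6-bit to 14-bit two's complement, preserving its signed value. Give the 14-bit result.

00000000010111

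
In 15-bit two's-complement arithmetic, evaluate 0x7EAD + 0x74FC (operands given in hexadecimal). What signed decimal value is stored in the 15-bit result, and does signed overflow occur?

0x7EAD = 111111010101101 = -339 (signed)
0x74FC = 111010011111100 = -2820 (signed)
  111111010101101
+ 111010011111100
= 111001110101001  (discard carry-out 1)
Result 111001110101001: MSB = 1 → 29609 − 32768 = -3159.
Both addends are negative and so is the stored result: no signed overflow.

-3159; no overflow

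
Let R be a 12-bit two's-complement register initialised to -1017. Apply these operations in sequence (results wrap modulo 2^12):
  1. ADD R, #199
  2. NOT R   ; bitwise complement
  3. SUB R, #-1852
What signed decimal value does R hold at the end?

-1427

Start: R = -1017 = 110000000111.
R = -1017 + 199 = -818 = 110011001110
R = NOT 110011001110 = 001100110001 = 817
R = 817 − (-1852) = 2669; wraps to -1427 = 101001101101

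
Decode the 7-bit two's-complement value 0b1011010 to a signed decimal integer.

MSB is 1, so the value is negative.
Unsigned reading: 90. Subtract 2^7 = 128: 90 − 128 = -38.

-38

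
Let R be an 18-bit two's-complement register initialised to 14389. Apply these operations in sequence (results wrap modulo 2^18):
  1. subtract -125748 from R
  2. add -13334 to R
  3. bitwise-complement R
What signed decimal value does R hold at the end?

Start: R = 14389 = 000011100000110101.
R = 14389 − (-125748) = 140137; wraps to -122007 = 100010001101101001
R = -122007 + (-13334) = -135341; wraps to 126803 = 011110111101010011
R = NOT 011110111101010011 = 100001000010101100 = -126804

-126804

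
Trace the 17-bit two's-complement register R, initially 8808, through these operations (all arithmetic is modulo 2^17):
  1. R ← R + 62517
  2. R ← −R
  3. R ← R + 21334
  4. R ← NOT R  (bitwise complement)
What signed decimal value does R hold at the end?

Start: R = 8808 = 00010001001101000.
R = 8808 + 62517 = 71325; wraps to -59747 = 10001011010011101
R = −(-59747) = 59747 = 01110100101100011
R = 59747 + 21334 = 81081; wraps to -49991 = 10011110010111001
R = NOT 10011110010111001 = 01100001101000110 = 49990

49990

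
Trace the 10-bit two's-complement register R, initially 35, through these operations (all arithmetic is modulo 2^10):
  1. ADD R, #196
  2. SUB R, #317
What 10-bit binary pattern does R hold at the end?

1110101010

Start: R = 35 = 0000100011.
R = 35 + 196 = 231 = 0011100111
R = 231 − 317 = -86 = 1110101010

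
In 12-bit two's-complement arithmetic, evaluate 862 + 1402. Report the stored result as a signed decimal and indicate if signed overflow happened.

-1832; overflow

862 → 001101011110
1402 → 010101111010
  001101011110
+ 010101111010
= 100011011000
Result 100011011000: MSB = 1 → 2264 − 4096 = -1832.
Both addends are non-negative but the stored result is negative: signed overflow. The true value 862 + 1402 = 2264 lies outside [-2048, 2047].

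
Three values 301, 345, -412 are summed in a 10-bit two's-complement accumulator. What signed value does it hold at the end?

301 + 345 = 646 → wraps to -378 (1010000110)
-378 + (-412) = -790 → wraps to 234 (0011101010)

234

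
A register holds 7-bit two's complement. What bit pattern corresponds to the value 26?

26 is non-negative, so write it directly in 7 bits: 0011010.

0011010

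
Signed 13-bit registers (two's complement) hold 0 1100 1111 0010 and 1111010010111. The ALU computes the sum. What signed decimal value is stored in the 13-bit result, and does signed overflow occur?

2953; no overflow

0 1100 1111 0010 → 0110011110010 = 3314 (signed)
1111010010111 = -361 (signed)
  0110011110010
+ 1111010010111
= 0101110001001  (discard carry-out 1)
Result 0101110001001: MSB = 0 → value 2953.
Addends have opposite signs, so signed overflow cannot occur.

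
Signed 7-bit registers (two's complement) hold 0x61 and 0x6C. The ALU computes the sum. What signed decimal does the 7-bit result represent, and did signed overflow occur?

0x61 = 1100001 = -31 (signed)
0x6C = 1101100 = -20 (signed)
  1100001
+ 1101100
= 1001101  (discard carry-out 1)
Result 1001101: MSB = 1 → 77 − 128 = -51.
Both addends are negative and so is the stored result: no signed overflow.

-51; no overflow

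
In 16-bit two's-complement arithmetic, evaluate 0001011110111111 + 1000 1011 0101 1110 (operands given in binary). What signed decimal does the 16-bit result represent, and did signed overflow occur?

-23779; no overflow

0001011110111111 = 6079 (signed)
1000 1011 0101 1110 → 1000101101011110 = -29858 (signed)
  0001011110111111
+ 1000101101011110
= 1010001100011101
Result 1010001100011101: MSB = 1 → 41757 − 65536 = -23779.
Addends have opposite signs, so signed overflow cannot occur.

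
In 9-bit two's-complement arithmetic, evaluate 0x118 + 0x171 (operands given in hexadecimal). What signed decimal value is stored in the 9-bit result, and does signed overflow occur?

137; overflow

0x118 = 100011000 = -232 (signed)
0x171 = 101110001 = -143 (signed)
  100011000
+ 101110001
= 010001001  (discard carry-out 1)
Result 010001001: MSB = 0 → value 137.
Both addends are negative but the stored result is non-negative: signed overflow. The true value -232 + (-143) = -375 lies outside [-256, 255].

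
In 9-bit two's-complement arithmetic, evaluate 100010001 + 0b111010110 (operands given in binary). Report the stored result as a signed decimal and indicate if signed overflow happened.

100010001 = -239 (signed)
0b111010110 → 111010110 = -42 (signed)
  100010001
+ 111010110
= 011100111  (discard carry-out 1)
Result 011100111: MSB = 0 → value 231.
Both addends are negative but the stored result is non-negative: signed overflow. The true value -239 + (-42) = -281 lies outside [-256, 255].

231; overflow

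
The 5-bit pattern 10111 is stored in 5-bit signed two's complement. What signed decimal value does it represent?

-9

MSB is 1, so the value is negative.
Unsigned reading: 23. Subtract 2^5 = 32: 23 − 32 = -9.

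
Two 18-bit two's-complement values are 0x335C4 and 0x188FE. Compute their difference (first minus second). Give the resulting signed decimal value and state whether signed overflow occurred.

109766; overflow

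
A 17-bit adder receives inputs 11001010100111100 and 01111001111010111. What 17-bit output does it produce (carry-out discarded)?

  11001010100111100
+ 01111001111010111
= 01000100100010011  (discard carry-out 1)

01000100100010011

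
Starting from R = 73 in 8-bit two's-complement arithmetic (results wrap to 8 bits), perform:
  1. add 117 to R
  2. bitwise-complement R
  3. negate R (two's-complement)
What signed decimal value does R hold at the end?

-65

Start: R = 73 = 01001001.
R = 73 + 117 = 190; wraps to -66 = 10111110
R = NOT 10111110 = 01000001 = 65
R = −(65) = -65 = 10111111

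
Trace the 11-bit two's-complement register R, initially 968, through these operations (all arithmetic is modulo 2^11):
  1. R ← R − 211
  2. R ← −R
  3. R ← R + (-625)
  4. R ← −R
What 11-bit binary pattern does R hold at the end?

10101100110

Start: R = 968 = 01111001000.
R = 968 − 211 = 757 = 01011110101
R = −(757) = -757 = 10100001011
R = -757 + (-625) = -1382; wraps to 666 = 01010011010
R = −(666) = -666 = 10101100110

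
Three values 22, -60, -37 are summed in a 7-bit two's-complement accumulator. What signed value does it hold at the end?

53

22 + (-60) = -38 (1011010)
-38 + (-37) = -75 → wraps to 53 (0110101)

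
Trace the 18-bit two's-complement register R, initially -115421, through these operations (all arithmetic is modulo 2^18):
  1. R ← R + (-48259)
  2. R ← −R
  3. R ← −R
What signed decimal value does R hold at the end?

Start: R = -115421 = 100011110100100011.
R = -115421 + (-48259) = -163680; wraps to 98464 = 011000000010100000
R = −(98464) = -98464 = 100111111101100000
R = −(-98464) = 98464 = 011000000010100000

98464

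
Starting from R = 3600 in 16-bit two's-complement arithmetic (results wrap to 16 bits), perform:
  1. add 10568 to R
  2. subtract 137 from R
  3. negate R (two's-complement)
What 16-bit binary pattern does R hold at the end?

Start: R = 3600 = 0000111000010000.
R = 3600 + 10568 = 14168 = 0011011101011000
R = 14168 − 137 = 14031 = 0011011011001111
R = −(14031) = -14031 = 1100100100110001

1100100100110001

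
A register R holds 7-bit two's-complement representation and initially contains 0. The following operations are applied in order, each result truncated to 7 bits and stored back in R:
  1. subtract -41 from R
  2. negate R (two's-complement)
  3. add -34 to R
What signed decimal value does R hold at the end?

53

Start: R = 0 = 0000000.
R = 0 − (-41) = 41 = 0101001
R = −(41) = -41 = 1010111
R = -41 + (-34) = -75; wraps to 53 = 0110101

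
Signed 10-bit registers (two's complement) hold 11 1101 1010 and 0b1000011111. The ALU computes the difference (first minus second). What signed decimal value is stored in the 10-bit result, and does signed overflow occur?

443; no overflow

11 1101 1010 → 1111011010 = -38 (signed)
0b1000011111 → 1000011111 = -481 (signed)
Subtract via negate-and-add: invert 1000011111 + 1 = 0111100001 (i.e. 481).
  1111011010
+ 0111100001
= 0110111011  (discard carry-out 1)
Result 0110111011: MSB = 0 → value 443.
Addends (after negating the subtrahend) have opposite signs, so signed overflow cannot occur.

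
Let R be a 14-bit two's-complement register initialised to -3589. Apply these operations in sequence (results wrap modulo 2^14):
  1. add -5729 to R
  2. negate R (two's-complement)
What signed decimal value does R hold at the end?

Start: R = -3589 = 11000111111011.
R = -3589 + (-5729) = -9318; wraps to 7066 = 01101110011010
R = −(7066) = -7066 = 10010001100110

-7066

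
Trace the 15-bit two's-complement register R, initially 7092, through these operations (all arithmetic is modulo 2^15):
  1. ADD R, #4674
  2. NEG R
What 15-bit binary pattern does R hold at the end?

101001000001010

Start: R = 7092 = 001101110110100.
R = 7092 + 4674 = 11766 = 010110111110110
R = −(11766) = -11766 = 101001000001010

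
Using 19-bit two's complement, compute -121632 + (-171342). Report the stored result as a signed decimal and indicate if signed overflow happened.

-121632 → 1100010010011100000
-171342 → 1010110001010110010
  1100010010011100000
+ 1010110001010110010
= 0111000011110010010  (discard carry-out 1)
Result 0111000011110010010: MSB = 0 → value 231314.
Both addends are negative but the stored result is non-negative: signed overflow. The true value -121632 + (-171342) = -292974 lies outside [-262144, 262143].

231314; overflow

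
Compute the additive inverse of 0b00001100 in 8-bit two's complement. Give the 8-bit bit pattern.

Invert: 11110011. Add 1: 11110100.
Check: 00001100 = 12, 11110100 = -12.

11110100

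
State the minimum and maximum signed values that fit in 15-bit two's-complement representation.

min = -16384, max = 16383

Minimum: −2^14 = -16384.
Maximum: 2^14 − 1 = 16383.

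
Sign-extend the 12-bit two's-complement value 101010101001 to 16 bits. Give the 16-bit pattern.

MSB of 101010101001 is 1; replicate it into the new high bits.
1111|101010101001 → 1111101010101001 (still -1367).

1111101010101001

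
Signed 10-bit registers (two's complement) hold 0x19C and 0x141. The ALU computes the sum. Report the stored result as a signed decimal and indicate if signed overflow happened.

-291; overflow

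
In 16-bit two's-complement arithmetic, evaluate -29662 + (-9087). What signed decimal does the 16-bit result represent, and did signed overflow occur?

26787; overflow

-29662 → 1000110000100010
-9087 → 1101110010000001
  1000110000100010
+ 1101110010000001
= 0110100010100011  (discard carry-out 1)
Result 0110100010100011: MSB = 0 → value 26787.
Both addends are negative but the stored result is non-negative: signed overflow. The true value -29662 + (-9087) = -38749 lies outside [-32768, 32767].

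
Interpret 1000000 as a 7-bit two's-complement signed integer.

MSB is 1, so the value is negative.
Unsigned reading: 64. Subtract 2^7 = 128: 64 − 128 = -64.

-64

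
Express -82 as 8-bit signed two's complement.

|-82| = 82 = 01010010 in 8 bits.
Invert the bits: 10101101. Add 1: 10101110.
Check: 10101110 reads as 174 − 256 = -82.

10101110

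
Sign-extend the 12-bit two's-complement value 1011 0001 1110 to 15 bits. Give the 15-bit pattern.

111101100011110

MSB of 101100011110 is 1; replicate it into the new high bits.
111|101100011110 → 111101100011110 (still -1250).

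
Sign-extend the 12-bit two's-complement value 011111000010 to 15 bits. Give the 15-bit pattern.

000011111000010

MSB of 011111000010 is 0; replicate it into the new high bits.
000|011111000010 → 000011111000010 (still 1986).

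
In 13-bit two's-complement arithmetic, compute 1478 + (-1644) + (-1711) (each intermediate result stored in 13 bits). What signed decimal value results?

1478 + (-1644) = -166 (1111101011010)
-166 + (-1711) = -1877 (1100010101011)

-1877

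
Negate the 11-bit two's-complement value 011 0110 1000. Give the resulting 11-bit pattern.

Invert: 10010010111. Add 1: 10010011000.
Check: 01101101000 = 872, 10010011000 = -872.

10010011000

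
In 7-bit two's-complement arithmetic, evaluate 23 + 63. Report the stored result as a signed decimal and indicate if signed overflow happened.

-42; overflow

23 → 0010111
63 → 0111111
  0010111
+ 0111111
= 1010110
Result 1010110: MSB = 1 → 86 − 128 = -42.
Both addends are non-negative but the stored result is negative: signed overflow. The true value 23 + 63 = 86 lies outside [-64, 63].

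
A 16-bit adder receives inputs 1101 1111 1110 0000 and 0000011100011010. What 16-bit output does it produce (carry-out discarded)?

  1101111111100000
+ 0000011100011010
= 1110011011111010

1110011011111010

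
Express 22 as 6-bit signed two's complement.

22 is non-negative, so write it directly in 6 bits: 010110.

010110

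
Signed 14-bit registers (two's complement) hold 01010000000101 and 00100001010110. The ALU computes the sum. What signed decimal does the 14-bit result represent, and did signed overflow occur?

01010000000101 = 5125 (signed)
00100001010110 = 2134 (signed)
  01010000000101
+ 00100001010110
= 01110001011011
Result 01110001011011: MSB = 0 → value 7259.
Both addends are non-negative and so is the stored result: no signed overflow.

7259; no overflow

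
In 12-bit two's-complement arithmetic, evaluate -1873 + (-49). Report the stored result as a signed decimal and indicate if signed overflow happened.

-1922; no overflow

-1873 → 100010101111
-49 → 111111001111
  100010101111
+ 111111001111
= 100001111110  (discard carry-out 1)
Result 100001111110: MSB = 1 → 2174 − 4096 = -1922.
Both addends are negative and so is the stored result: no signed overflow.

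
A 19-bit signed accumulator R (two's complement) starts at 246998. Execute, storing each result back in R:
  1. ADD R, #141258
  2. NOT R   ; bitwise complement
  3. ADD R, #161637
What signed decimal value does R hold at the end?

-226620

Start: R = 246998 = 0111100010011010110.
R = 246998 + 141258 = 388256; wraps to -136032 = 1011110110010100000
R = NOT 1011110110010100000 = 0100001001101011111 = 136031
R = 136031 + 161637 = 297668; wraps to -226620 = 1001000101011000100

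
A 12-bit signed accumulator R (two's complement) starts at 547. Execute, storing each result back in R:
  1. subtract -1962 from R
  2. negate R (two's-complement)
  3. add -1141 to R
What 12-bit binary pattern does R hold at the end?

000110111110

Start: R = 547 = 001000100011.
R = 547 − (-1962) = 2509; wraps to -1587 = 100111001101
R = −(-1587) = 1587 = 011000110011
R = 1587 + (-1141) = 446 = 000110111110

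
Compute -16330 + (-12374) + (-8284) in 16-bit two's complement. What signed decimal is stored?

-16330 + (-12374) = -28704 (1000111111100000)
-28704 + (-8284) = -36988 → wraps to 28548 (0110111110000100)

28548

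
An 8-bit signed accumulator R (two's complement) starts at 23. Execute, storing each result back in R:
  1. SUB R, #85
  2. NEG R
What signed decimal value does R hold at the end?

Start: R = 23 = 00010111.
R = 23 − 85 = -62 = 11000010
R = −(-62) = 62 = 00111110

62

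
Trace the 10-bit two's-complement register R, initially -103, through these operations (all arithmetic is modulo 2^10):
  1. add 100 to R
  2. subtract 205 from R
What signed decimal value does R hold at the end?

Start: R = -103 = 1110011001.
R = -103 + 100 = -3 = 1111111101
R = -3 − 205 = -208 = 1100110000

-208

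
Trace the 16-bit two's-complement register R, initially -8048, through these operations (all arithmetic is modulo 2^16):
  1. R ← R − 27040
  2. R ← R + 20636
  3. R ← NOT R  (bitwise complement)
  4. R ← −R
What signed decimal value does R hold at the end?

-14451

Start: R = -8048 = 1110000010010000.
R = -8048 − 27040 = -35088; wraps to 30448 = 0111011011110000
R = 30448 + 20636 = 51084; wraps to -14452 = 1100011110001100
R = NOT 1100011110001100 = 0011100001110011 = 14451
R = −(14451) = -14451 = 1100011110001101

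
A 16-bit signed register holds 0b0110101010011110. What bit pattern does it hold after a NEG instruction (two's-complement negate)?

1001010101100010

Invert: 1001010101100001. Add 1: 1001010101100010.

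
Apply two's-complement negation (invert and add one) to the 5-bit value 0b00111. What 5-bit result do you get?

11001

Invert: 11000. Add 1: 11001.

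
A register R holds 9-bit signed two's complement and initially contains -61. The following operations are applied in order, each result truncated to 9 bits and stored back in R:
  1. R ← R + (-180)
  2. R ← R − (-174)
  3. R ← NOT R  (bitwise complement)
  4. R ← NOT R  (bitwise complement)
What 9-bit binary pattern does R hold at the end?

Start: R = -61 = 111000011.
R = -61 + (-180) = -241 = 100001111
R = -241 − (-174) = -67 = 110111101
R = NOT 110111101 = 001000010 = 66
R = NOT 001000010 = 110111101 = -67

110111101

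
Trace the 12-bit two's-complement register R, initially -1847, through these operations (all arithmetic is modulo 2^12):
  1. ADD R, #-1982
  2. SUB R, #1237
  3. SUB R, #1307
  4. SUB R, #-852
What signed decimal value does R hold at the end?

Start: R = -1847 = 100011001001.
R = -1847 + (-1982) = -3829; wraps to 267 = 000100001011
R = 267 − 1237 = -970 = 110000110110
R = -970 − 1307 = -2277; wraps to 1819 = 011100011011
R = 1819 − (-852) = 2671; wraps to -1425 = 101001101111

-1425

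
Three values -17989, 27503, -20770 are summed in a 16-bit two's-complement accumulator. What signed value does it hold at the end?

-11256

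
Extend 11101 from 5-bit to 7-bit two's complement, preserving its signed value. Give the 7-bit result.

MSB of 11101 is 1; replicate it into the new high bits.
11|11101 → 1111101 (still -3).

1111101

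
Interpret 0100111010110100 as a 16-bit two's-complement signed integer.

20148

MSB is 0, so the value is non-negative: 0100111010110100 = 20148.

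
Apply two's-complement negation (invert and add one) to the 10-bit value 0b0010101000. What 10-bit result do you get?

1101011000

Invert: 1101010111. Add 1: 1101011000.
Check: 0010101000 = 168, 1101011000 = -168.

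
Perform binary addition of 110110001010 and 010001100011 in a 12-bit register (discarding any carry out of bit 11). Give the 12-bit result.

000111101101

  110110001010
+ 010001100011
= 000111101101  (discard carry-out 1)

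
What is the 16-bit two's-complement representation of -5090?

1110110000011110

|-5090| = 5090 = 0001001111100010 in 16 bits.
Invert the bits: 1110110000011101. Add 1: 1110110000011110.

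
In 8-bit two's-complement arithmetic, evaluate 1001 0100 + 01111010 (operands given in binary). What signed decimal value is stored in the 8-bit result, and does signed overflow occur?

14; no overflow

1001 0100 → 10010100 = -108 (signed)
01111010 = 122 (signed)
  10010100
+ 01111010
= 00001110  (discard carry-out 1)
Result 00001110: MSB = 0 → value 14.
Addends have opposite signs, so signed overflow cannot occur.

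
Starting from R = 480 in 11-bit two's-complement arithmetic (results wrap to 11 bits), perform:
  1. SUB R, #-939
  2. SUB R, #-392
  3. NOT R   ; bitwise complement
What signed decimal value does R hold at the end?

236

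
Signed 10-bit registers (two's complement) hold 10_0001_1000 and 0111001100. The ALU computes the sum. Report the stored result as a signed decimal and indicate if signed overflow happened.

-28; no overflow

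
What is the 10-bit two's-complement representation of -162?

|-162| = 162 = 0010100010 in 10 bits.
Invert the bits: 1101011101. Add 1: 1101011110.

1101011110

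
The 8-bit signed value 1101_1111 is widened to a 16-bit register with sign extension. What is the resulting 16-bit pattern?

MSB of 11011111 is 1; replicate it into the new high bits.
11111111|11011111 → 1111111111011111 (still -33).

1111111111011111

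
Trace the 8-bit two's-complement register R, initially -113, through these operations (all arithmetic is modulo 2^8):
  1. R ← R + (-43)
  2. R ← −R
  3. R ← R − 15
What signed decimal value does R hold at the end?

-115

Start: R = -113 = 10001111.
R = -113 + (-43) = -156; wraps to 100 = 01100100
R = −(100) = -100 = 10011100
R = -100 − 15 = -115 = 10001101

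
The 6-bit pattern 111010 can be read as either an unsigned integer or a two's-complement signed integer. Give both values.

Unsigned: 111010 = 58.
Signed: MSB=1 → 58 − 64 = -6.

unsigned = 58, signed = -6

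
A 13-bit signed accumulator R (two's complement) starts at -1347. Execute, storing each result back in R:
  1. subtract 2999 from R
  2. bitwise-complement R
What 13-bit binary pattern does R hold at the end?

1000011111001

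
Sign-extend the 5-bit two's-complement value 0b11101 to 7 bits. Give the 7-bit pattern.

MSB of 11101 is 1; replicate it into the new high bits.
11|11101 → 1111101 (still -3).

1111101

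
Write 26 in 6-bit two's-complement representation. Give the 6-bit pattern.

011010

26 is non-negative, so write it directly in 6 bits: 011010.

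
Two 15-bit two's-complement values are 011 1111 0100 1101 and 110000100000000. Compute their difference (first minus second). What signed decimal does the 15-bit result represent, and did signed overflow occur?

-8627; overflow

011 1111 0100 1101 → 011111101001101 = 16205 (signed)
110000100000000 = -7936 (signed)
Subtract via negate-and-add: invert 110000100000000 + 1 = 001111100000000 (i.e. 7936).
  011111101001101
+ 001111100000000
= 101111001001101
Result 101111001001101: MSB = 1 → 24141 − 32768 = -8627.
Both addends (after negating the subtrahend) are non-negative but the stored result is negative: signed overflow. The true value 16205 − (-7936) = 24141 lies outside [-16384, 16383].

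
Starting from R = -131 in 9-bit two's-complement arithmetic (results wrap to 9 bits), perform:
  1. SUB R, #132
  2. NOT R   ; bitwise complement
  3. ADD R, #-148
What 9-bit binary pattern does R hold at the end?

001110010

Start: R = -131 = 101111101.
R = -131 − 132 = -263; wraps to 249 = 011111001
R = NOT 011111001 = 100000110 = -250
R = -250 + (-148) = -398; wraps to 114 = 001110010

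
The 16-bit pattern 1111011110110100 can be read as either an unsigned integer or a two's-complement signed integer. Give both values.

unsigned = 63412, signed = -2124

Unsigned: 1111011110110100 = 63412.
Signed: MSB=1 → 63412 − 65536 = -2124.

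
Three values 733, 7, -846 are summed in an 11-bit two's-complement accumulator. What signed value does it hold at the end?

-106

733 + 7 = 740 (01011100100)
740 + (-846) = -106 (11110010110)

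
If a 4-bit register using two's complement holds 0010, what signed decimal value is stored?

2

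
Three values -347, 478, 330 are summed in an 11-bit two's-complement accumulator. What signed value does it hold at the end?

461

-347 + 478 = 131 (00010000011)
131 + 330 = 461 (00111001101)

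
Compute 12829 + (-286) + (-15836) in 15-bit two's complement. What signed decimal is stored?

-3293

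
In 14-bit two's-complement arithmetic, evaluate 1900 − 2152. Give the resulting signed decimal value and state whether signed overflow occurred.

-252; no overflow

1900 → 00011101101100
2152 → 00100001101000
Subtract via negate-and-add: invert 00100001101000 + 1 = 11011110011000 (i.e. -2152).
  00011101101100
+ 11011110011000
= 11111100000100
Result 11111100000100: MSB = 1 → 16132 − 16384 = -252.
Addends (after negating the subtrahend) have opposite signs, so signed overflow cannot occur.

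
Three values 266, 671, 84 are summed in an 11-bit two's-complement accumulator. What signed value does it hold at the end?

1021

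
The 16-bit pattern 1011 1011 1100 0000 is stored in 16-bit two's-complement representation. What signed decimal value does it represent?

-17472

MSB is 1, so the value is negative.
Invert: 0100010000111111. Add 1: 0100010001000000 = 17472. So the value is −17472.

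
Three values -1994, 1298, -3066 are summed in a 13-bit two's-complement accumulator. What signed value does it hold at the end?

-3762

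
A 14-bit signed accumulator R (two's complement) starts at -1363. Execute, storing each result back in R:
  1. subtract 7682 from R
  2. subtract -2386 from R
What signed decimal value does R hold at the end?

Start: R = -1363 = 11101010101101.
R = -1363 − 7682 = -9045; wraps to 7339 = 01110010101011
R = 7339 − (-2386) = 9725; wraps to -6659 = 10010111111101

-6659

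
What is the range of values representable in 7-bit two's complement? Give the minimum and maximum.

min = -64, max = 63

Minimum: −2^6 = -64.
Maximum: 2^6 − 1 = 63.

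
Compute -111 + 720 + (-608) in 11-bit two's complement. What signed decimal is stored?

1

-111 + 720 = 609 (01001100001)
609 + (-608) = 1 (00000000001)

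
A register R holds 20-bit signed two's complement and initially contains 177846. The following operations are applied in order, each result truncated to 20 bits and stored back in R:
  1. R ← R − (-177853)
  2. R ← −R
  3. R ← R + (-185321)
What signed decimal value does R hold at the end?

507556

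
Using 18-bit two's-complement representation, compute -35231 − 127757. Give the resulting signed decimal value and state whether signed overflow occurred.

99156; overflow

-35231 → 110111011001100001
127757 → 011111001100001101
Subtract via negate-and-add: invert 011111001100001101 + 1 = 100000110011110011 (i.e. -127757).
  110111011001100001
+ 100000110011110011
= 011000001101010100  (discard carry-out 1)
Result 011000001101010100: MSB = 0 → value 99156.
Both addends (after negating the subtrahend) are negative but the stored result is non-negative: signed overflow. The true value -35231 − 127757 = -162988 lies outside [-131072, 131071].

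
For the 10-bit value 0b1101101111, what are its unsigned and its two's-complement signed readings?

Unsigned: 1101101111 = 879.
Signed: MSB=1 → 879 − 1024 = -145.

unsigned = 879, signed = -145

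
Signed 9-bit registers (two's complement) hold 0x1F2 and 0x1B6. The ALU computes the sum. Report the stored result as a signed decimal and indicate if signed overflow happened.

-88; no overflow

0x1F2 = 111110010 = -14 (signed)
0x1B6 = 110110110 = -74 (signed)
  111110010
+ 110110110
= 110101000  (discard carry-out 1)
Result 110101000: MSB = 1 → 424 − 512 = -88.
Both addends are negative and so is the stored result: no signed overflow.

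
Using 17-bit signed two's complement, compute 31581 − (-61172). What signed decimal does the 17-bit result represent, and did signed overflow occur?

31581 → 00111101101011101
-61172 → 10001000100001100
Subtract via negate-and-add: invert 10001000100001100 + 1 = 01110111011110100 (i.e. 61172).
  00111101101011101
+ 01110111011110100
= 10110101001010001
Result 10110101001010001: MSB = 1 → 92753 − 131072 = -38319.
Both addends (after negating the subtrahend) are non-negative but the stored result is negative: signed overflow. The true value 31581 − (-61172) = 92753 lies outside [-65536, 65535].

-38319; overflow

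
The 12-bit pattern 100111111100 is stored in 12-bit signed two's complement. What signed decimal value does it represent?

-1540

MSB is 1, so the value is negative.
Invert: 011000000011. Add 1: 011000000100 = 1540. So the value is −1540.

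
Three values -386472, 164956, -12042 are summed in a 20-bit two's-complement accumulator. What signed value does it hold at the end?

-233558

-386472 + 164956 = -221516 (11001001111010110100)
-221516 + (-12042) = -233558 (11000110111110101010)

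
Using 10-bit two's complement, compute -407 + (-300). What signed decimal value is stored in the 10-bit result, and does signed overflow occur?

-407 → 1001101001
-300 → 1011010100
  1001101001
+ 1011010100
= 0100111101  (discard carry-out 1)
Result 0100111101: MSB = 0 → value 317.
Both addends are negative but the stored result is non-negative: signed overflow. The true value -407 + (-300) = -707 lies outside [-512, 511].

317; overflow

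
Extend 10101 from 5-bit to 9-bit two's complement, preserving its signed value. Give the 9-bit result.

111110101

MSB of 10101 is 1; replicate it into the new high bits.
1111|10101 → 111110101 (still -11).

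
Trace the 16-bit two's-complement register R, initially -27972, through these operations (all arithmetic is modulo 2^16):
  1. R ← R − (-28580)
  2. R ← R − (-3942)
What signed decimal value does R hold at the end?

Start: R = -27972 = 1001001010111100.
R = -27972 − (-28580) = 608 = 0000001001100000
R = 608 − (-3942) = 4550 = 0001000111000110

4550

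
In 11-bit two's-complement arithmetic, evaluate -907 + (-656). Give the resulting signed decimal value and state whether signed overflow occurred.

-907 → 10001110101
-656 → 10101110000
  10001110101
+ 10101110000
= 00111100101  (discard carry-out 1)
Result 00111100101: MSB = 0 → value 485.
Both addends are negative but the stored result is non-negative: signed overflow. The true value -907 + (-656) = -1563 lies outside [-1024, 1023].

485; overflow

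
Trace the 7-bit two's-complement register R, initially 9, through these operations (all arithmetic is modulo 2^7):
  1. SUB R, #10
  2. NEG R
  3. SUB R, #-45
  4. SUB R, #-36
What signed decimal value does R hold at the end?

-46

Start: R = 9 = 0001001.
R = 9 − 10 = -1 = 1111111
R = −(-1) = 1 = 0000001
R = 1 − (-45) = 46 = 0101110
R = 46 − (-36) = 82; wraps to -46 = 1010010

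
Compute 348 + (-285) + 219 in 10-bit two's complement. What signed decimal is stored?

282

348 + (-285) = 63 (0000111111)
63 + 219 = 282 (0100011010)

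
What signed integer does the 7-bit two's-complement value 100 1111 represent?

MSB is 1, so the value is negative.
Unsigned reading: 79. Subtract 2^7 = 128: 79 − 128 = -49.

-49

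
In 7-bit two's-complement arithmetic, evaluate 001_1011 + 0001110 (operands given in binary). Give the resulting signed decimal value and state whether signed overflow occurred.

41; no overflow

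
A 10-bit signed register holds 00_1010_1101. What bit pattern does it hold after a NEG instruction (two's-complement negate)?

1101010011

Invert: 1101010010. Add 1: 1101010011.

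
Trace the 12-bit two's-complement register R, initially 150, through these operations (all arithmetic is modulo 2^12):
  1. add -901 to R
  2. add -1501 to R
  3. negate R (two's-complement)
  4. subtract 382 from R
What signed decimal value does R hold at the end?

1870

Start: R = 150 = 000010010110.
R = 150 + (-901) = -751 = 110100010001
R = -751 + (-1501) = -2252; wraps to 1844 = 011100110100
R = −(1844) = -1844 = 100011001100
R = -1844 − 382 = -2226; wraps to 1870 = 011101001110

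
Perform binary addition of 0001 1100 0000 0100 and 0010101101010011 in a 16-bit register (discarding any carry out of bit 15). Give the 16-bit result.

0100011101010111

  0001110000000100
+ 0010101101010011
= 0100011101010111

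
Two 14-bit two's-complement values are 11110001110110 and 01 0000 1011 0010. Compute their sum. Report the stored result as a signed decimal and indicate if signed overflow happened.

3368; no overflow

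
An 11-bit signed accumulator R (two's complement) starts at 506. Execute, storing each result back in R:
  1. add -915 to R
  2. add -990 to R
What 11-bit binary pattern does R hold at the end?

01010001001

Start: R = 506 = 00111111010.
R = 506 + (-915) = -409 = 11001100111
R = -409 + (-990) = -1399; wraps to 649 = 01010001001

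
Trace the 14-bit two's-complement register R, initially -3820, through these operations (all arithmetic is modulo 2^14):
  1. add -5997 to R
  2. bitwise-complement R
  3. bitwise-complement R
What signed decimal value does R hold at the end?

Start: R = -3820 = 11000100010100.
R = -3820 + (-5997) = -9817; wraps to 6567 = 01100110100111
R = NOT 01100110100111 = 10011001011000 = -6568
R = NOT 10011001011000 = 01100110100111 = 6567

6567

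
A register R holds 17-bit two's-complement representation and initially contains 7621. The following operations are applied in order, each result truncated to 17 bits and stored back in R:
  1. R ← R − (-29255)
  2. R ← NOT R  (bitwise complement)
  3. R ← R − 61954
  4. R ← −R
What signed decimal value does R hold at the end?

Start: R = 7621 = 00001110111000101.
R = 7621 − (-29255) = 36876 = 01001000000001100
R = NOT 01001000000001100 = 10110111111110011 = -36877
R = -36877 − 61954 = -98831; wraps to 32241 = 00111110111110001
R = −(32241) = -32241 = 11000001000001111

-32241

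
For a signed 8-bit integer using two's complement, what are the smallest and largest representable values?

min = -128, max = 127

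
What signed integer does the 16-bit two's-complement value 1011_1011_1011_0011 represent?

MSB is 1, so the value is negative.
Unsigned reading: 48051. Subtract 2^16 = 65536: 48051 − 65536 = -17485.

-17485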